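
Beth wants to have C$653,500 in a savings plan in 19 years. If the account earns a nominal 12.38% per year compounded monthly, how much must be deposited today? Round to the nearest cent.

C$62,940.71

Periodic rate i = 0.1238/12 = 0.0103167; n = 19 × 12 = 228 periods.
Discount factor = (1+0.0103167)^(−228) = 0.096313; PV = 653,500 × 0.096313 = 62,940.7089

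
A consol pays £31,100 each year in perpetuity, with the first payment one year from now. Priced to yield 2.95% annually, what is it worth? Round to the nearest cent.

£1,054,237.29

PV = PMT / i = 31100 / 0.0295 = 1,054,237.2881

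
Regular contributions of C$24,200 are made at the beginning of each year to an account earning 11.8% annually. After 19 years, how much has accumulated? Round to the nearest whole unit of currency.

FV = PMT · [(1+i)^n − 1] / i × (1+i) = 24200 · 69.403092 = 1,679,554.8260
Payments are at the start of each period, so multiply by (1+i).

C$1,679,555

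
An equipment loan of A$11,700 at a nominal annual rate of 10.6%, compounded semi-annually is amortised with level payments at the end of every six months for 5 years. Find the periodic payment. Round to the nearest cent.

A$1,537.36

i = 0.106/2 = 0.053 per half-year; n = 5·2 = 10.
PMT = 11700 / ( [1 − (1+0.053)^(−10)] / 0.053 ) = 11700 / 7.610464 = 1,537.3569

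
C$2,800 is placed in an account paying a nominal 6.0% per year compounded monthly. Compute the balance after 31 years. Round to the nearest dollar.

i = 0.06/12 = 0.005 per month; n = 31·12 = 372.
FV = 2,800 × (1 + 0.005)^372 = 17,903.2965

C$17,903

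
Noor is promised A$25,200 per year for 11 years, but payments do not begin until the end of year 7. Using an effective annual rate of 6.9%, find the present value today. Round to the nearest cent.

A$127,257.93

PV at t=6 (ordinary 11-year annuity): 25200 × a(11|0.069) = 25200 × 7.536168 = 189,911.4267
Discount back 6 years: 189,911.4267 × (1+0.069)^(−6) = 189,911.4267 × 0.670091 = 127,257.9331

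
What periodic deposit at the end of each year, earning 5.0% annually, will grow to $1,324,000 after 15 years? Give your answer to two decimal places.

FV-annuity factor = 21.578564; PMT = 1.324e+06 / 21.578564 = 61,357.1888

$61,357.19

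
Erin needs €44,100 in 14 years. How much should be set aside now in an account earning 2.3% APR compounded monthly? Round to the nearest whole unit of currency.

€31,969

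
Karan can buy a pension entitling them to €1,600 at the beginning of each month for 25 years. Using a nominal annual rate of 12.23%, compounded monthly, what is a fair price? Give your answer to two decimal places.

€151,020.17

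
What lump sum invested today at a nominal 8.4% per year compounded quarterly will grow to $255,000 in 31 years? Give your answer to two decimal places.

$19,379.75

With 4 periods per year: i = 0.021, n = 124.
PV = 255,000 / (1 + 0.021)^124 = 255,000 / 13.158065 = 19,379.7496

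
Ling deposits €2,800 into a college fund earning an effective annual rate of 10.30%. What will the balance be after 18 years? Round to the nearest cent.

€16,349.98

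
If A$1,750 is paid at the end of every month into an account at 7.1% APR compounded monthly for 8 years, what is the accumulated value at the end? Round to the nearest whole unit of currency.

A$225,316

With 12 periods per year: i = 0.00591667, n = 96.
FV = PMT · [(1+i)^n − 1] / i = 1750 · 128.752027 = 225,316.0470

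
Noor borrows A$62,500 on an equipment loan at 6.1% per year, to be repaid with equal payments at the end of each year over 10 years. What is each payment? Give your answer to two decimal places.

A$8,532.02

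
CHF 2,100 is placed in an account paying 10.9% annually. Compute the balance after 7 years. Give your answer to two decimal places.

FV = 2,100 × (1 + 0.109)^7 = 4,332.5154

CHF 4,332.52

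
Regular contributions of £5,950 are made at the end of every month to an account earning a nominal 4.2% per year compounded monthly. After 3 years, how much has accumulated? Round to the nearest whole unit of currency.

£227,856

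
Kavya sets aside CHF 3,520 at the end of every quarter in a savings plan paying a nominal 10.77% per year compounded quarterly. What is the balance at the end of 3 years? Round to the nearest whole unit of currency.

CHF 49,092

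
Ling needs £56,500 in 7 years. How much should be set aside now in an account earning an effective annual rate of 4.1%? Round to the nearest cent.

£42,647.48

PV = 56,500 / (1 + 0.041)^7 = 56,500 / 1.324815 = 42,647.4768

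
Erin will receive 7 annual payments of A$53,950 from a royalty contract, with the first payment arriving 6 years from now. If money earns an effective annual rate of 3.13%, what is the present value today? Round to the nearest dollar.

A$286,714

PV at t=5 (ordinary 7-year annuity): 53950 × a(7|0.0313) = 53950 × 6.199872 = 334,483.0757
Discount back 5 years: 334,483.0757 × (1+0.0313)^(−5) = 334,483.0757 × 0.857186 = 286,714.1054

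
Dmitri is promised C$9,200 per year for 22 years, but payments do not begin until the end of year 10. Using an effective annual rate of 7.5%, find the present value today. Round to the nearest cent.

Value one period before first payment (t=9): 9200 × [1 − (1+0.075)^(−22)] / 0.075 = 9200 × 10.617191 = 97,678.1573
Discount back 9 years: 97,678.1573 × (1+0.075)^(−9) = 97,678.1573 × 0.521583 = 50,947.3125

C$50,947.31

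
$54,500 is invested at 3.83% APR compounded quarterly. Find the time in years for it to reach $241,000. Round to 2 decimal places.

39.00 years

Periodic rate i = 0.0383/4 = 0.009575.
(1+i)^n = 241000/54500 = 4.42202, so n = ln 4.42202 / ln 1.00957 = 156.0002 quarters
= 156.0002/4 years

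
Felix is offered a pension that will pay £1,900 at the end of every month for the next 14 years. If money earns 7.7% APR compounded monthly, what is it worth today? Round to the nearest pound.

i = 0.077/12 = 0.00641667 per month; n = 14·12 = 168.
PV = 1900 × [1 − (1+0.00641667)^(−168)] / 0.00641667 = 1900 × 102.631281 = 194,999.4348

£194,999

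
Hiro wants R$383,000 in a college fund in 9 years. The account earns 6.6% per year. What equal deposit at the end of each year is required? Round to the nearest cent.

R$32,511.00

PMT = 383000 / ( [(1+0.066)^9 − 1] / 0.066 ) = 383000 / 11.780628 = 32,511.0015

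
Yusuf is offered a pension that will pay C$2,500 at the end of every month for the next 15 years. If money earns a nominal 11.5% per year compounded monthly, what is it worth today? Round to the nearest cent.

Periodic rate i = 0.115/12 = 0.00958333; n = 15 × 12 = 180 periods.
Annuity factor a(180|0.00958333) = 85.602527; PV = 2500 × 85.602527 = 214,006.3180

C$214,006.32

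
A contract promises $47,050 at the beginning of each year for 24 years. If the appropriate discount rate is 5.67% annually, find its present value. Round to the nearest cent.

$643,463.28

PV = 47050 × [1 − (1+0.0567)^(−24)] / 0.0567 × (1+i) = 47050 × 13.676159 = 643,463.2804
Payments are at the start of each period, so multiply by (1+i).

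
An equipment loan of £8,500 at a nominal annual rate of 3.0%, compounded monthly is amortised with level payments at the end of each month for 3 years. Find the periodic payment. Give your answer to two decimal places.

£247.19

Periodic rate i = 0.03/12 = 0.0025; n = 3 × 12 = 36 periods.
PMT = 8500 / ( [1 − (1+0.0025)^(−36)] / 0.0025 ) = 8500 / 34.386465 = 247.1903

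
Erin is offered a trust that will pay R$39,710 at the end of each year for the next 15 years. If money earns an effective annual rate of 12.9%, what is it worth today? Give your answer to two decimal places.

R$257,952.37

PV = 39710 × [1 − (1+0.129)^(−15)] / 0.129 = 39710 × 6.495905 = 257,952.3742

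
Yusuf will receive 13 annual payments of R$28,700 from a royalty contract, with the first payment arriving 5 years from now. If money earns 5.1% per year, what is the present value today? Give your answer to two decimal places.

Value one period before first payment (t=4): 28700 × [1 − (1+0.051)^(−13)] / 0.051 = 28700 × 9.337274 = 267,979.7603
PV₀ = 267,979.7603 / (1+0.051)^4 = 267,979.7603 / 1.220143 = 219,629.7313

R$219,629.73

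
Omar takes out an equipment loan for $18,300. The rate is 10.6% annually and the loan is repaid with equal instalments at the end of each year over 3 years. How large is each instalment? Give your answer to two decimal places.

PMT = 18300 / ( [1 − (1+0.106)^(−3)] / 0.106 ) = 18300 / 2.460816 = 7,436.5566

$7,436.56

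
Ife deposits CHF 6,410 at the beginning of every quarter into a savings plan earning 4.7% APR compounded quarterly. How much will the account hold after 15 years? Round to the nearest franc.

Periodic rate i = 0.047/4 = 0.01175; n = 15 × 4 = 60 periods.
FV = 6410 × [(1+0.01175)^60 − 1] / 0.01175 × (1+i) = 6410 × 87.445021 = 560,522.5819
(annuity-due: payments at period start, so ×(1+i).)

CHF 560,523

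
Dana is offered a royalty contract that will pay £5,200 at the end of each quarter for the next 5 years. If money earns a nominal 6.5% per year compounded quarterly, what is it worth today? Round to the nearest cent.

£88,186.46

i = 0.065/4 = 0.01625 per quarter; n = 5·4 = 20.
Annuity factor a(20|0.01625) = 16.958934; PV = 5200 × 16.958934 = 88,186.4562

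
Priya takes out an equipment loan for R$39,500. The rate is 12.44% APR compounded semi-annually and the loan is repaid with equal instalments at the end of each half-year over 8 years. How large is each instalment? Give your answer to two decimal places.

R$3,967.87

Periodic rate i = 0.1244/2 = 0.0622; n = 8 × 2 = 16 periods.
PMT = 39500 / ( [1 − (1+0.0622)^(−16)] / 0.0622 ) = 39500 / 9.954951 = 3,967.8747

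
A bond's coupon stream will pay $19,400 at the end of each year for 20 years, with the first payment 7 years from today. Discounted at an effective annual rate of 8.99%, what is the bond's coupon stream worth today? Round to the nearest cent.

$105,728.72

PV at t=6 (ordinary 20-year annuity): 19400 × a(20|0.0899) = 19400 × 9.135054 = 177,220.0571
PV₀ = 177,220.0571 / (1+0.0899)^6 = 177,220.0571 / 1.676177 = 105,728.7156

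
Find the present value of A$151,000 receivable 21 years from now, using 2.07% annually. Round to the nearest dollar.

PV = 151,000 / (1 + 0.0207)^21 = 151,000 / 1.537660 = 98,201.1417

A$98,201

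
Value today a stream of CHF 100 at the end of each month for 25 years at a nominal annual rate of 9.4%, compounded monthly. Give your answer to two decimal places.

i = 0.094/12 = 0.00783333 per month; n = 25·12 = 300.
PV = 100 × [1 − (1+0.00783333)^(−300)] / 0.00783333 = 100 × 115.372799 = 11,537.2799

CHF 11,537.28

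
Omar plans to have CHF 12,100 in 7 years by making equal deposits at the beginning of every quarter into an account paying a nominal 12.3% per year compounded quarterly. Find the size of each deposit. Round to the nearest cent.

CHF 270.39

With 4 periods per year: i = 0.03075, n = 28.
FV-annuity factor × (1+i) = 44.750847; PMT = 12100 / 44.750847 = 270.3859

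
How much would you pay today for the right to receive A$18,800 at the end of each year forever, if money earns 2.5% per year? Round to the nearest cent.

PV = C/r = 18800/0.025 = 752,000.0000

A$752,000.00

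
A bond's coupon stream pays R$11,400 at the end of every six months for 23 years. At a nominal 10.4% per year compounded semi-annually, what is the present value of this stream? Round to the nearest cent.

R$197,940.68

With 2 periods per year: i = 0.052, n = 46.
PV = PMT · [1 − (1+i)^(−n)] / i = 11400 · 17.363218 = 197,940.6803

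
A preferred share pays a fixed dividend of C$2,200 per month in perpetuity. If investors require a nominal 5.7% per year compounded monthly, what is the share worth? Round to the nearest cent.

Periodic rate i = 0.057/12 = 0.00475.
PV = PMT / i = 2200 / 0.00475 = 463,157.8947

C$463,157.89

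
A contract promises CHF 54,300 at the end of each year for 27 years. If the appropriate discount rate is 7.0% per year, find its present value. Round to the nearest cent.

CHF 650,878.30

PV = PMT · [1 − (1+i)^(−n)] / i = 54300 · 11.986709 = 650,878.3008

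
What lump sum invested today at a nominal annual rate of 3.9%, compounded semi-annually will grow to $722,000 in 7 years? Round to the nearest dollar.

$550,955

i = 0.039/2 = 0.0195 per half-year; n = 7·2 = 14.
PV = 722,000 / (1 + 0.0195)^14 = 722,000 / 1.310452 = 550,954.8062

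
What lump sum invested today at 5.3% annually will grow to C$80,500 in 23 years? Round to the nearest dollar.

PV = FV·(1+i)^(−n) = 80,500 × 0.304893 = 24,543.8870

C$24,544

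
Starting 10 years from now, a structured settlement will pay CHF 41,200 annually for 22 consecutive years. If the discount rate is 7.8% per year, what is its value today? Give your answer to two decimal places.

PV at t=9 (ordinary 22-year annuity): 41200 × a(22|0.078) = 41200 × 10.364149 = 427,002.9466
PV₀ = 427,002.9466 / (1+0.078)^9 = 427,002.9466 / 1.965934 = 217,201.1020

CHF 217,201.10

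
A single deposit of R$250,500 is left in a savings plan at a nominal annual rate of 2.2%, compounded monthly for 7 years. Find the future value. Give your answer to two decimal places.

R$292,164.77

i = 0.022/12 = 0.00183333 per month; n = 7·12 = 84.
FV = 250,500 × (1 + 0.00183333)^84 = 292,164.7706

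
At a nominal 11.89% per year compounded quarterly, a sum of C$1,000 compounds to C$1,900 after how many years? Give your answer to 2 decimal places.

Periodic rate i = 0.1189/4 = 0.029725.
(1+i)^n = 1900/1000 = 1.90000, so n = ln 1.90000 / ln 1.02973 = 21.9124 quarters
= 21.9124/4 years

5.48 years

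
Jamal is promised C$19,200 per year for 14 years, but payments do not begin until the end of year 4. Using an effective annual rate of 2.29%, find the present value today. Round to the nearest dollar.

C$212,808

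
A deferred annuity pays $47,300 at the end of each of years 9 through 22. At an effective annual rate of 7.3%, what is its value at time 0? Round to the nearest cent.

$231,243.99

PV at t=8 (ordinary 14-year annuity): 47300 × a(14|0.073) = 47300 × 8.590276 = 406,320.0352
Discount back 8 years: 406,320.0352 × (1+0.073)^(−8) = 406,320.0352 × 0.569118 = 231,243.9939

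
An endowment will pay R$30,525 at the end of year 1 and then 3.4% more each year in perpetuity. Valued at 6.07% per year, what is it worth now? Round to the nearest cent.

PV = D₁/(r − g) = 30525/(0.0607 − 0.034) = 1,143,258.4270

R$1,143,258.43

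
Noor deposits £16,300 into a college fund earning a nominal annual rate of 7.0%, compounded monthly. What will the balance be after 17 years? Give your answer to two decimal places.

£53,394.50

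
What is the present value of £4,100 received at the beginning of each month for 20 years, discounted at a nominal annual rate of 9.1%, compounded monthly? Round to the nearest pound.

Periodic rate i = 0.091/12 = 0.00758333; n = 20 × 12 = 240 periods.
Annuity factor a(240|0.00758333) × (1+i) = 111.191750; PV = 4100 × 111.191750 = 455,886.1737
(annuity-due: payments at period start, so ×(1+i).)

£455,886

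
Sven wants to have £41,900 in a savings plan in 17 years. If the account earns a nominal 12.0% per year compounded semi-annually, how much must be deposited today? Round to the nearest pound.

Periodic rate i = 0.12/2 = 0.06; n = 17 × 2 = 34 periods.
PV = 41,900 / (1 + 0.06)^34 = 41,900 / 7.251025 = 5,778.4932

£5,778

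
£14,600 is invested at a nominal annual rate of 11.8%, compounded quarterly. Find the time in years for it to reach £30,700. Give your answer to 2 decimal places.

6.39 years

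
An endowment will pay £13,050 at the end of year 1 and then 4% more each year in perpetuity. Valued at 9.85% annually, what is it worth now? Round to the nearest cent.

PV = PMT / (i − g) = 13050 / (0.0985 − 0.04) = 13050 / 0.058500 = 223,076.9231

£223,076.92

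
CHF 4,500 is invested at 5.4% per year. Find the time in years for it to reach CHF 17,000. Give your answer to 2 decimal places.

(1+i)^n = 17000/4500 = 3.77778, so n = ln 3.77778 / ln 1.054 = 25.2724 years

25.27 years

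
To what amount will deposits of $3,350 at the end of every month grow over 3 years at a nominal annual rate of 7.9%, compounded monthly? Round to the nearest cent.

With 12 periods per year: i = 0.00658333, n = 36.
FV = PMT · [(1+i)^n − 1] / i = 3350 · 40.474489 = 135,589.5398

$135,589.54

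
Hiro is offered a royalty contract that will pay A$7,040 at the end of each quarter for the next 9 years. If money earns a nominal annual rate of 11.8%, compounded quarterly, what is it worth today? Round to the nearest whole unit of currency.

A$154,852

Periodic rate i = 0.118/4 = 0.0295; n = 9 × 4 = 36 periods.
Annuity factor a(36|0.0295) = 21.996047; PV = 7040 × 21.996047 = 154,852.1735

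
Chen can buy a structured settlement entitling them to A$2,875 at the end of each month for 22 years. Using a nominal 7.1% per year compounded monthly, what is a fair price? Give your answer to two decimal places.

Periodic rate i = 0.071/12 = 0.00591667; n = 22 × 12 = 264 periods.
PV = PMT · [1 − (1+i)^(−n)] / i = 2875 · 133.405569 = 383,541.0095

A$383,541.01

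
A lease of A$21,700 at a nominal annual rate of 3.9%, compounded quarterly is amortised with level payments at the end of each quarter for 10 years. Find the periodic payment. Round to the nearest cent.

Periodic rate i = 0.039/4 = 0.00975; n = 10 × 4 = 40 periods.
Annuity-PV factor = 32.991074; PMT = 21700 / 32.991074 = 657.7537

A$657.75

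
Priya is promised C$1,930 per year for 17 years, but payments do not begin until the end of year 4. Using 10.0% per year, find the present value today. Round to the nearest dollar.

Value one period before first payment (t=3): 1930 × [1 − (1+0.1)^(−17)] / 0.1 = 1930 × 8.021553 = 15,481.5979
Discount back 3 years: 15,481.5979 × (1+0.1)^(−3) = 15,481.5979 × 0.751315 = 11,631.5536

C$11,632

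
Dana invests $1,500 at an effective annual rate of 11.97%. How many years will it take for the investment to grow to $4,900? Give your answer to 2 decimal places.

(1+i)^n = 4900/1500 = 3.26667, so n = ln 3.26667 / ln 1.1197 = 10.4702 years

10.47 years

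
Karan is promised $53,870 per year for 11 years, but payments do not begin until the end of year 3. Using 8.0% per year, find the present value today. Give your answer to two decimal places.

$329,711.94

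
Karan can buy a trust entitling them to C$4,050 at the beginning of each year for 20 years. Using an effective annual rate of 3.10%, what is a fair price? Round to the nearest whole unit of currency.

Annuity factor a(20|0.031) × (1+i) = 15.197818; PV = 4050 × 15.197818 = 61,551.1643
(annuity-due: payments at period start, so ×(1+i).)

C$61,551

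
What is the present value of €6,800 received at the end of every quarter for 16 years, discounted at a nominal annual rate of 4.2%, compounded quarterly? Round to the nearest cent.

€315,728.20

Periodic rate i = 0.042/4 = 0.0105; n = 16 × 4 = 64 periods.
PV = PMT · [1 − (1+i)^(−n)] / i = 6800 · 46.430618 = 315,728.2039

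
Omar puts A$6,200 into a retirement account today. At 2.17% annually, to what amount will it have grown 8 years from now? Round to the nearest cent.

FV = 6,200 × (1 + 0.0217)^8 = 7,361.7122

A$7,361.71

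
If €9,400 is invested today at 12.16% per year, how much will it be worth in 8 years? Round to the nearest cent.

FV = 9,400 × (1 + 0.1216)^8 = 23,541.3768

€23,541.38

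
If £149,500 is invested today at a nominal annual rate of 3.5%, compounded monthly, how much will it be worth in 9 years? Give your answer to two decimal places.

£204,759.87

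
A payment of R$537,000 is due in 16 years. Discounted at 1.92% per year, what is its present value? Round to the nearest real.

PV = 537,000 / (1 + 0.0192)^16 = 537,000 / 1.355660 = 396,117.1501

R$396,117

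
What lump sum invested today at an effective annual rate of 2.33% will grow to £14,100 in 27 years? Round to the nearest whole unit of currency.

PV = FV·(1+i)^(−n) = 14,100 × 0.536933 = 7,570.7484

£7,571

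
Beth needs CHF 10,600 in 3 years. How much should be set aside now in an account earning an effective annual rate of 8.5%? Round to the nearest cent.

PV = 10,600 / (1 + 0.085)^3 = 10,600 / 1.277289 = 8,298.8258

CHF 8,298.83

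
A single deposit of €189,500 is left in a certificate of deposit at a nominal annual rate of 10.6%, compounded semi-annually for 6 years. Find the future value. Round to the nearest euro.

i = 0.106/2 = 0.053 per half-year; n = 6·2 = 12.
189,500 × (1+0.053)^12 = 189,500 × 1.858405 = 352,167.8196

€352,168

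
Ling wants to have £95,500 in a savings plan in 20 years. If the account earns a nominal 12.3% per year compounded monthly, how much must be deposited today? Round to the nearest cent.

£8,261.85

With 12 periods per year: i = 0.01025, n = 240.
PV = FV·(1+i)^(−n) = 95,500 × 0.086511 = 8,261.8477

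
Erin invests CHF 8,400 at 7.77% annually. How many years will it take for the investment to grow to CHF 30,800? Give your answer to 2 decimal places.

(1+i)^n = 30800/8400 = 3.66667, so n = ln 3.66667 / ln 1.0777 = 17.3633 years

17.36 years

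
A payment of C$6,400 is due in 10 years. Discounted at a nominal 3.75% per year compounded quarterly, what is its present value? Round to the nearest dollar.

C$4,406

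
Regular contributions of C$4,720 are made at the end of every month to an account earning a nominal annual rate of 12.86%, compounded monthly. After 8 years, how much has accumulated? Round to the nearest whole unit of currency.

Periodic rate i = 0.1286/12 = 0.0107167; n = 8 × 12 = 96 periods.
FV = PMT · [(1+i)^n − 1] / i = 4720 · 166.323632 = 785,047.5452

C$785,048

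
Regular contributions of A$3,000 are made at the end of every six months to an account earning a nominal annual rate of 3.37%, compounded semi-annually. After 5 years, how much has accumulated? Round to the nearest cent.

i = 0.0337/2 = 0.01685 per half-year; n = 5·2 = 10.
FV = PMT · [(1+i)^n − 1] / i = 3000 · 10.793346 = 32,380.0379

A$32,380.04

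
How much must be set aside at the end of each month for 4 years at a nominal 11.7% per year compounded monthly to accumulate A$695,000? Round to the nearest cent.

Periodic rate i = 0.117/12 = 0.00975; n = 4 × 12 = 48 periods.
FV-annuity factor = 60.839171; PMT = 695000 / 60.839171 = 11,423.5613

A$11,423.56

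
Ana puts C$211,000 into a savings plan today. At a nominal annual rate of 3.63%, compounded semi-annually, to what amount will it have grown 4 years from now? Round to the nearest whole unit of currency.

C$243,656

i = 0.0363/2 = 0.01815 per half-year; n = 4·2 = 8.
211,000 × (1+0.01815)^8 = 211,000 × 1.154766 = 243,655.7025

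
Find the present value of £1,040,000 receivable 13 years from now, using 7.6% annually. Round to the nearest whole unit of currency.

£401,304

PV = FV·(1+i)^(−n) = 1,040,000 × 0.385870 = 401,304.2988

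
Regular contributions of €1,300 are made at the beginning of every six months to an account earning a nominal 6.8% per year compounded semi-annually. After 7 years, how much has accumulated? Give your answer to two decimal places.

i = 0.068/2 = 0.034 per half-year; n = 7·2 = 14.
FV = 1300 × [(1+0.034)^14 − 1] / 0.034 × (1+i) = 1300 × 18.153881 = 23,600.0449
(Beginning-of-period payments → annuity-due factor ×(1+i).)

€23,600.04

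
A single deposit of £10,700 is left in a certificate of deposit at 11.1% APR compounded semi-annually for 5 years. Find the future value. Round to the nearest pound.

£18,364

With 2 periods per year: i = 0.0555, n = 10.
FV = 10,700 × (1 + 0.0555)^10 = 18,363.9522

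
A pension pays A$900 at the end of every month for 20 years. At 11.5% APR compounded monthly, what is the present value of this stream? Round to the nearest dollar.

A$84,394

Periodic rate i = 0.115/12 = 0.00958333; n = 20 × 12 = 240 periods.
Annuity factor a(240|0.00958333) = 93.770838; PV = 900 × 93.770838 = 84,393.7540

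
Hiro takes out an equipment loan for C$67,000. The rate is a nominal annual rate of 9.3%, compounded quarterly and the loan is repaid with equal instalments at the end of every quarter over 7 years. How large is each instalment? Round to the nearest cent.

With 4 periods per year: i = 0.02325, n = 28.
PMT = 67000 / ( [1 − (1+0.02325)^(−28)] / 0.02325 ) = 67000 / 20.411819 = 3,282.4120

C$3,282.41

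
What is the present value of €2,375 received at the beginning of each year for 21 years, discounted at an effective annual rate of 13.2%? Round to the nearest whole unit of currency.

PV = 2375 × [1 − (1+0.132)^(−21)] / 0.132 × (1+i) = 2375 × 7.941161 = 18,860.2580
(annuity-due: payments at period start, so ×(1+i).)

€18,860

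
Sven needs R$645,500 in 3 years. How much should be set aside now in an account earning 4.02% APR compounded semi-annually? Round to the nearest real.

R$572,848

With 2 periods per year: i = 0.0201, n = 6.
PV = FV·(1+i)^(−n) = 645,500 × 0.887449 = 572,848.4749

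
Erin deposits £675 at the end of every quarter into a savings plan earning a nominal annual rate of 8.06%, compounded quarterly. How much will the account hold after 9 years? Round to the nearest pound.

With 4 periods per year: i = 0.02015, n = 36.
FV = 675 × [(1+0.02015)^36 − 1] / 0.02015 = 675 × 52.144644 = 35,197.6350

£35,198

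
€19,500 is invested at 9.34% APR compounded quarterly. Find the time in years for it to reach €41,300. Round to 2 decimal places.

Periodic rate i = 0.0934/4 = 0.02335.
n = ln(41300/19500) / ln(1+0.02335) = ln(2.11795) / 0.023082 = 32.5129 quarters
= 32.5129/4 years

8.13 years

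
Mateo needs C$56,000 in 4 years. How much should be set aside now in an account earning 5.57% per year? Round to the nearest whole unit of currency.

Discount factor = (1+0.0557)^(−4) = 0.805078; PV = 56,000 × 0.805078 = 45,084.3633

C$45,084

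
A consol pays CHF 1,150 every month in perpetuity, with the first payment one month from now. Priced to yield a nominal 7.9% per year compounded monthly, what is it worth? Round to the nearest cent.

Periodic rate i = 0.079/12 = 0.00658333.
PV = PMT / i = 1150 / 0.00658333 = 174,683.5443

CHF 174,683.54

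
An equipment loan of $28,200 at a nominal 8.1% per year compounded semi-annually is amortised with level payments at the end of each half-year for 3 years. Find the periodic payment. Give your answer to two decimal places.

With 2 periods per year: i = 0.0405, n = 6.
PMT = 28200 / ( [1 − (1+0.0405)^(−6)] / 0.0405 ) = 28200 / 5.233615 = 5,388.2453

$5,388.25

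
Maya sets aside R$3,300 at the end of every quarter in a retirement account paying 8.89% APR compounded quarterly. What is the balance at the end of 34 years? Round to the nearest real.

Periodic rate i = 0.0889/4 = 0.022225; n = 34 × 4 = 136 periods.
FV = PMT · [(1+i)^n − 1] / i = 3300 · 849.303019 = 2,802,699.9625

R$2,802,700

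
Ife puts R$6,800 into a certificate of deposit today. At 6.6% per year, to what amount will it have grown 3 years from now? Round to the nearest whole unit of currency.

R$8,237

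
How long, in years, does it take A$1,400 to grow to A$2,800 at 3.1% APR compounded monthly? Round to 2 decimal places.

Periodic rate i = 0.031/12 = 0.00258333.
n = ln(2800/1400) / ln(1+0.00258333) = ln(2.00000) / 0.002580 = 268.6615 months
= 268.6615/12 years

22.39 years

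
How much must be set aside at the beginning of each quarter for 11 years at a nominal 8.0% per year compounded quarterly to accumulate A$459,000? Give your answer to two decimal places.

i = 0.08/4 = 0.02 per quarter; n = 11·4 = 44.
FV-annuity factor × (1+i) = 70.892710; PMT = 459000 / 70.892710 = 6,474.5726

A$6,474.57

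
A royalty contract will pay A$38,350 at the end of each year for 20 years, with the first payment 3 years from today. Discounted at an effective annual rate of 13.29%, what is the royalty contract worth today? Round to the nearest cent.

A$206,295.13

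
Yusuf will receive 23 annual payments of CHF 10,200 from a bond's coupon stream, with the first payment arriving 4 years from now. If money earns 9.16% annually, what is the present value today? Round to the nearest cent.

CHF 74,204.06

Value one period before first payment (t=3): 10200 × [1 − (1+0.0916)^(−23)] / 0.0916 = 10200 × 9.462766 = 96,520.2138
PV₀ = 96,520.2138 / (1+0.0916)^3 = 96,520.2138 / 1.300740 = 74,204.0645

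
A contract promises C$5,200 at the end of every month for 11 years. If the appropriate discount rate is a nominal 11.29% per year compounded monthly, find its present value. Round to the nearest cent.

C$392,132.50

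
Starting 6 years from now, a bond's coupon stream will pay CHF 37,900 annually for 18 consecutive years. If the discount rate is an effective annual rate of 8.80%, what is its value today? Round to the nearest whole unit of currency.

CHF 220,596

Value one period before first payment (t=5): 37900 × [1 − (1+0.088)^(−18)] / 0.088 = 37900 × 8.873649 = 336,311.2823
PV₀ = 336,311.2823 / (1+0.088)^5 = 336,311.2823 / 1.524560 = 220,595.6581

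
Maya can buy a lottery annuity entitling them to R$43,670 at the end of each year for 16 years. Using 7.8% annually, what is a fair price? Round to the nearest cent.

PV = 43670 × [1 − (1+0.078)^(−16)] / 0.078 = 43670 × 8.965683 = 391,531.3713

R$391,531.37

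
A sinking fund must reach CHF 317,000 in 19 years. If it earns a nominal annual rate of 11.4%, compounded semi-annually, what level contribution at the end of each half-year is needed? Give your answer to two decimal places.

i = 0.114/2 = 0.057 per half-year; n = 19·2 = 38.
PMT = 317000 / ( [(1+0.057)^38 − 1] / 0.057 ) = 317000 / 126.659262 = 2,502.7779

CHF 2,502.78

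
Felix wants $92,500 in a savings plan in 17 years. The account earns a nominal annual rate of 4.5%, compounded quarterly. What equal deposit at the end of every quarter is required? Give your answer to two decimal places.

i = 0.045/4 = 0.01125 per quarter; n = 17·4 = 68.
PMT = 92500 / ( [(1+0.01125)^68 − 1] / 0.01125 ) = 92500 / 101.318696 = 912.9608

$912.96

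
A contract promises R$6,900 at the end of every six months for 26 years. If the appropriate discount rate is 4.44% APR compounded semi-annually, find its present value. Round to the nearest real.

With 2 periods per year: i = 0.0222, n = 52.
Annuity factor a(52|0.0222) = 30.664298; PV = 6900 × 30.664298 = 211,583.6575

R$211,584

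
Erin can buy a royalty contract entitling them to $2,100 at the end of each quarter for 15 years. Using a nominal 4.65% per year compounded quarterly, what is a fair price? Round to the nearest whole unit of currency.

$90,352

i = 0.0465/4 = 0.011625 per quarter; n = 15·4 = 60.
Annuity factor a(60|0.011625) = 43.024933; PV = 2100 × 43.024933 = 90,352.3596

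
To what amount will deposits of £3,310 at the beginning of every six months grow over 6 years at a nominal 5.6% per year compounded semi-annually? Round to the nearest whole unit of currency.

With 2 periods per year: i = 0.028, n = 12.
FV = 3310 × [(1+0.028)^12 − 1] / 0.028 × (1+i) = 3310 × 14.424741 = 47,745.8931
(annuity-due: payments at period start, so ×(1+i).)

£47,746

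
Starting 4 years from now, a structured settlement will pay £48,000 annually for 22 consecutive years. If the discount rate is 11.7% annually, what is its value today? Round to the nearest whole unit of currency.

£268,565

Value one period before first payment (t=3): 48000 × [1 − (1+0.117)^(−22)] / 0.117 = 48000 × 7.797728 = 374,290.9546
PV₀ = 374,290.9546 / (1+0.117)^3 = 374,290.9546 / 1.393669 = 268,565.2465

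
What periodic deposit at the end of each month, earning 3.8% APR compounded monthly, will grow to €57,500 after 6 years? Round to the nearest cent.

With 12 periods per year: i = 0.00316667, n = 72.
FV-annuity factor = 80.726184; PMT = 57500 / 80.726184 = 712.2844

€712.28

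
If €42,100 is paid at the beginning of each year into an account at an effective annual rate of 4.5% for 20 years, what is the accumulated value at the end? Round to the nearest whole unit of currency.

FV = 42100 × [(1+0.045)^20 − 1] / 0.045 × (1+i) = 42100 × 32.783137 = 1,380,170.0592
(Beginning-of-period payments → annuity-due factor ×(1+i).)

€1,380,170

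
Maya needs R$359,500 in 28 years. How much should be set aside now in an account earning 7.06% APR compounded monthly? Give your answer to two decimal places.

R$50,084.25

Periodic rate i = 0.0706/12 = 0.00588333; n = 28 × 12 = 336 periods.
PV = 359,500 / (1 + 0.00588333)^336 = 359,500 / 7.177905 = 50,084.2484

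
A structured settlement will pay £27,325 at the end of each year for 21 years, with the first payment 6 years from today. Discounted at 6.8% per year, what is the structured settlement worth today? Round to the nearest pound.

£216,554

PV at t=5 (ordinary 21-year annuity): 27325 × a(21|0.068) = 27325 × 11.011900 = 300,900.1758
Discount back 5 years: 300,900.1758 × (1+0.068)^(−5) = 300,900.1758 × 0.719687 = 216,553.9840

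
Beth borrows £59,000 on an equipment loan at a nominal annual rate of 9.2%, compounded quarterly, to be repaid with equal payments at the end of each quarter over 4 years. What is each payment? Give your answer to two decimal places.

£4,449.30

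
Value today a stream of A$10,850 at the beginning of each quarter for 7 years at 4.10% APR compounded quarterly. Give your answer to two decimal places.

i = 0.041/4 = 0.01025 per quarter; n = 7·4 = 28.
PV = PMT · [1 − (1+i)^(−n)] / i × (1+i) = 10850 · 24.481664 = 265,626.0534
Payments are at the start of each period, so multiply by (1+i).

A$265,626.05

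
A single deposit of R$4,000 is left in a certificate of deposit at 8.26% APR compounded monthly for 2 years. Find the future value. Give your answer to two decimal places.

R$4,715.85

With 12 periods per year: i = 0.00688333, n = 24.
FV = 4,000 × (1 + 0.00688333)^24 = 4,715.8463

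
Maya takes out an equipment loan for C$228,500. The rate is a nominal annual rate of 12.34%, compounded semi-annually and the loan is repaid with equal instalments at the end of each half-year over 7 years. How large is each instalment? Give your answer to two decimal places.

C$24,842.58

i = 0.1234/2 = 0.0617 per half-year; n = 7·2 = 14.
Annuity-PV factor = 9.197917; PMT = 228500 / 9.197917 = 24,842.5800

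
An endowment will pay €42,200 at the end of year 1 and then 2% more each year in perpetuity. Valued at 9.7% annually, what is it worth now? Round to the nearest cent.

PV = D₁/(r − g) = 42200/(0.097 − 0.02) = 548,051.9481

€548,051.95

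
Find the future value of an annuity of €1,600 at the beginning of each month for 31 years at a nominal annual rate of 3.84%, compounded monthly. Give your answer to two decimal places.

€1,144,727.62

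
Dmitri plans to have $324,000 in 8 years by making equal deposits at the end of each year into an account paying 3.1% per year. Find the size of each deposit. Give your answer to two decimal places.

$36,306.78

FV-annuity factor = 8.923954; PMT = 324000 / 8.923954 = 36,306.7765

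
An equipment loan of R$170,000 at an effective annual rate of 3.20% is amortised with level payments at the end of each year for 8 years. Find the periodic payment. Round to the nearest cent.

Annuity-PV factor = 6.960843; PMT = 170000 / 6.960843 = 24,422.3296

R$24,422.33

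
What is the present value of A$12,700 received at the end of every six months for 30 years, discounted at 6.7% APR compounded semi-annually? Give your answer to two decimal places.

A$326,608.01

With 2 periods per year: i = 0.0335, n = 60.
PV = PMT · [1 − (1+i)^(−n)] / i = 12700 · 25.717166 = 326,608.0131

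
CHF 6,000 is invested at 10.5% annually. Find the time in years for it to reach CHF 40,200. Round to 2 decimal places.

(1+i)^n = 40200/6000 = 6.70000, so n = ln 6.70000 / ln 1.105 = 19.0505 years

19.05 years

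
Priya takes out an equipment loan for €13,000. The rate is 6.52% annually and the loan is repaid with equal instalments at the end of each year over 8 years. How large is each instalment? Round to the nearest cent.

€2,136.76

Annuity-PV factor = 6.083985; PMT = 13000 / 6.083985 = 2,136.7575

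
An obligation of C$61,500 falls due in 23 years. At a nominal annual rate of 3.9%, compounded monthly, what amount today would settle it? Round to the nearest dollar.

C$25,116

With 12 periods per year: i = 0.00325, n = 276.
PV = 61,500 / (1 + 0.00325)^276 = 61,500 / 2.448671 = 25,115.6623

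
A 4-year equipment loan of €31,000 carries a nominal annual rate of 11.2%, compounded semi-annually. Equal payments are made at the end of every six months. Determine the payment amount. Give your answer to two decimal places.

€4,913.38

With 2 periods per year: i = 0.056, n = 8.
PMT = 31000 / ( [1 − (1+0.056)^(−8)] / 0.056 ) = 31000 / 6.309306 = 4,913.3769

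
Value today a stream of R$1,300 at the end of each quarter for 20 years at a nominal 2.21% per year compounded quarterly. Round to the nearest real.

With 4 periods per year: i = 0.005525, n = 80.
Annuity factor a(80|0.005525) = 64.519087; PV = 1300 × 64.519087 = 83,874.8127

R$83,875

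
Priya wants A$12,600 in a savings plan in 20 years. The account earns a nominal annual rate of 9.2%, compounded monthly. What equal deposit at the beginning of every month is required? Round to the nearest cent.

With 12 periods per year: i = 0.00766667, n = 240.
PMT = 12600 / ( [(1+0.00766667)^240 − 1] / 0.00766667 × (1+i) ) = 12600 / 690.362122 = 18.2513

A$18.25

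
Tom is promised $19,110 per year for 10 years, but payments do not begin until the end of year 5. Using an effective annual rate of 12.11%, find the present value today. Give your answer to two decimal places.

$68,044.95

PV at t=4 (ordinary 10-year annuity): 19110 × a(10|0.1211) = 19110 × 5.624872 = 107,491.3018
Discount back 4 years: 107,491.3018 × (1+0.1211)^(−4) = 107,491.3018 × 0.633028 = 68,044.9520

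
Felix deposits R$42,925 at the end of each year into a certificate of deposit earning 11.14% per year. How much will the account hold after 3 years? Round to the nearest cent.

R$143,653.23

FV = PMT · [(1+i)^n − 1] / i = 42925 · 3.346610 = 143,653.2325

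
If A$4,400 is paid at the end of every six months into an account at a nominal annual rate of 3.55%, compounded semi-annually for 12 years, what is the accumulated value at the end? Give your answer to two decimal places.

i = 0.0355/2 = 0.01775 per half-year; n = 12·2 = 24.
Accumulation factor s(24|0.01775) = 29.600578; FV = 4400 × 29.600578 = 130,242.5451

A$130,242.55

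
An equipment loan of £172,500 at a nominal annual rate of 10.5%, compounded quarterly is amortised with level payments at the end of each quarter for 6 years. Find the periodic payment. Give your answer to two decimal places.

With 4 periods per year: i = 0.02625, n = 24.
Annuity-PV factor = 17.640468; PMT = 172500 / 17.640468 = 9,778.6523

£9,778.65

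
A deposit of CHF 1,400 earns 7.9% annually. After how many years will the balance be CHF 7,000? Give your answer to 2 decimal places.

21.17 years

n = ln(7000/1400) / ln(1+0.079) = ln(5.00000) / 0.076035 = 21.1672 years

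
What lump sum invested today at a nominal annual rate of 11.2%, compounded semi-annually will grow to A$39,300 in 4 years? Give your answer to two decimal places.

A$25,414.48

Periodic rate i = 0.112/2 = 0.056; n = 4 × 2 = 8 periods.
PV = FV·(1+i)^(−n) = 39,300 × 0.646679 = 25,414.4786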